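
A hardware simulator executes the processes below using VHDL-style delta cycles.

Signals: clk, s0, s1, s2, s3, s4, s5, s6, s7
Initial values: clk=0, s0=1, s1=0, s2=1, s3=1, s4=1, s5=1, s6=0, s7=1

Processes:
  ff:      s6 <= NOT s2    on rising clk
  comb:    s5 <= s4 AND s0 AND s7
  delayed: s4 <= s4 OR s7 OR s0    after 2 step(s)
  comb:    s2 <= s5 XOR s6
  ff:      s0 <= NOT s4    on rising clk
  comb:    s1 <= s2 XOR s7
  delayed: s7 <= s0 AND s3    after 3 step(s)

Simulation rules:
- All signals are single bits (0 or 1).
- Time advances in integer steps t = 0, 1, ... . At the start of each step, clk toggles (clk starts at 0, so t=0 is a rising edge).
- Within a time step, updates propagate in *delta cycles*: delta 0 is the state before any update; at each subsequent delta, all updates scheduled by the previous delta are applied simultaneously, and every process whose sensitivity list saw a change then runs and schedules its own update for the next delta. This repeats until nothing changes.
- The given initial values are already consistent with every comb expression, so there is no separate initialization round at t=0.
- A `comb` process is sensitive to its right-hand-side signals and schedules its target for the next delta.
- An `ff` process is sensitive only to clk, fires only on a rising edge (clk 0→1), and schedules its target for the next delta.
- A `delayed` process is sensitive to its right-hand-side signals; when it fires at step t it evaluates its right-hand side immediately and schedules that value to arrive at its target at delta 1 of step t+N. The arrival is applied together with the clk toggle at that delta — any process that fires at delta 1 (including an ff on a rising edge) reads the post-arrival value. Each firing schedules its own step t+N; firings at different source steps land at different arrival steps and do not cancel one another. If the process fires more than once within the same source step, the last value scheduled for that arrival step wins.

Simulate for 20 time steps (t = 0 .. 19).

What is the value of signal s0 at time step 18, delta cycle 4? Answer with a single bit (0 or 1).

t0.Δ0 s7=1 s4=1 s0=1 s3=1 s5=1 s6=0 clk=0 s2=1 s1=0
t0.Δ1 s7=1 s4=1 s0=1 s3=1 s5=1 s6=0 clk=1 s2=1 s1=0
t0.Δ2 s7=1 s4=1 s0=0 s3=1 s5=1 s6=0 clk=1 s2=1 s1=0
t0.Δ3 s7=1 s4=1 s0=0 s3=1 s5=0 s6=0 clk=1 s2=1 s1=0
t0.Δ4 s7=1 s4=1 s0=0 s3=1 s5=0 s6=0 clk=1 s2=0 s1=0
t0.Δ5 s7=1 s4=1 s0=0 s3=1 s5=0 s6=0 clk=1 s2=0 s1=1
t1.Δ0 s7=1 s4=1 s0=0 s3=1 s5=0 s6=0 clk=1 s2=0 s1=1
t1.Δ1 s7=1 s4=1 s0=0 s3=1 s5=0 s6=0 clk=0 s2=0 s1=1
t2.Δ0 s7=1 s4=1 s0=0 s3=1 s5=0 s6=0 clk=0 s2=0 s1=1
t2.Δ1 s7=1 s4=1 s0=0 s3=1 s5=0 s6=0 clk=1 s2=0 s1=1
t2.Δ2 s7=1 s4=1 s0=0 s3=1 s5=0 s6=1 clk=1 s2=0 s1=1
t2.Δ3 s7=1 s4=1 s0=0 s3=1 s5=0 s6=1 clk=1 s2=1 s1=1
t2.Δ4 s7=1 s4=1 s0=0 s3=1 s5=0 s6=1 clk=1 s2=1 s1=0
t3.Δ0 s7=1 s4=1 s0=0 s3=1 s5=0 s6=1 clk=1 s2=1 s1=0
t3.Δ1 s7=0 s4=1 s0=0 s3=1 s5=0 s6=1 clk=0 s2=1 s1=0
t3.Δ2 s7=0 s4=1 s0=0 s3=1 s5=0 s6=1 clk=0 s2=1 s1=1
t4.Δ0 s7=0 s4=1 s0=0 s3=1 s5=0 s6=1 clk=0 s2=1 s1=1
t4.Δ1 s7=0 s4=1 s0=0 s3=1 s5=0 s6=1 clk=1 s2=1 s1=1
t4.Δ2 s7=0 s4=1 s0=0 s3=1 s5=0 s6=0 clk=1 s2=1 s1=1
t4.Δ3 s7=0 s4=1 s0=0 s3=1 s5=0 s6=0 clk=1 s2=0 s1=1
t4.Δ4 s7=0 s4=1 s0=0 s3=1 s5=0 s6=0 clk=1 s2=0 s1=0
t5.Δ0 s7=0 s4=1 s0=0 s3=1 s5=0 s6=0 clk=1 s2=0 s1=0
t5.Δ1 s7=0 s4=1 s0=0 s3=1 s5=0 s6=0 clk=0 s2=0 s1=0
t6.Δ0 s7=0 s4=1 s0=0 s3=1 s5=0 s6=0 clk=0 s2=0 s1=0
t6.Δ1 s7=0 s4=1 s0=0 s3=1 s5=0 s6=0 clk=1 s2=0 s1=0
t6.Δ2 s7=0 s4=1 s0=0 s3=1 s5=0 s6=1 clk=1 s2=0 s1=0
t6.Δ3 s7=0 s4=1 s0=0 s3=1 s5=0 s6=1 clk=1 s2=1 s1=0
t6.Δ4 s7=0 s4=1 s0=0 s3=1 s5=0 s6=1 clk=1 s2=1 s1=1
t7.Δ0 s7=0 s4=1 s0=0 s3=1 s5=0 s6=1 clk=1 s2=1 s1=1
t7.Δ1 s7=0 s4=1 s0=0 s3=1 s5=0 s6=1 clk=0 s2=1 s1=1
t8.Δ0 s7=0 s4=1 s0=0 s3=1 s5=0 s6=1 clk=0 s2=1 s1=1
t8.Δ1 s7=0 s4=1 s0=0 s3=1 s5=0 s6=1 clk=1 s2=1 s1=1
t8.Δ2 s7=0 s4=1 s0=0 s3=1 s5=0 s6=0 clk=1 s2=1 s1=1
t8.Δ3 s7=0 s4=1 s0=0 s3=1 s5=0 s6=0 clk=1 s2=0 s1=1
t8.Δ4 s7=0 s4=1 s0=0 s3=1 s5=0 s6=0 clk=1 s2=0 s1=0
t9.Δ0 s7=0 s4=1 s0=0 s3=1 s5=0 s6=0 clk=1 s2=0 s1=0
t9.Δ1 s7=0 s4=1 s0=0 s3=1 s5=0 s6=0 clk=0 s2=0 s1=0
t10.Δ0 s7=0 s4=1 s0=0 s3=1 s5=0 s6=0 clk=0 s2=0 s1=0
t10.Δ1 s7=0 s4=1 s0=0 s3=1 s5=0 s6=0 clk=1 s2=0 s1=0
t10.Δ2 s7=0 s4=1 s0=0 s3=1 s5=0 s6=1 clk=1 s2=0 s1=0
t10.Δ3 s7=0 s4=1 s0=0 s3=1 s5=0 s6=1 clk=1 s2=1 s1=0
t10.Δ4 s7=0 s4=1 s0=0 s3=1 s5=0 s6=1 clk=1 s2=1 s1=1
t11.Δ0 s7=0 s4=1 s0=0 s3=1 s5=0 s6=1 clk=1 s2=1 s1=1
t11.Δ1 s7=0 s4=1 s0=0 s3=1 s5=0 s6=1 clk=0 s2=1 s1=1
t12.Δ0 s7=0 s4=1 s0=0 s3=1 s5=0 s6=1 clk=0 s2=1 s1=1
t12.Δ1 s7=0 s4=1 s0=0 s3=1 s5=0 s6=1 clk=1 s2=1 s1=1
t12.Δ2 s7=0 s4=1 s0=0 s3=1 s5=0 s6=0 clk=1 s2=1 s1=1
t12.Δ3 s7=0 s4=1 s0=0 s3=1 s5=0 s6=0 clk=1 s2=0 s1=1
t12.Δ4 s7=0 s4=1 s0=0 s3=1 s5=0 s6=0 clk=1 s2=0 s1=0
t13.Δ0 s7=0 s4=1 s0=0 s3=1 s5=0 s6=0 clk=1 s2=0 s1=0
t13.Δ1 s7=0 s4=1 s0=0 s3=1 s5=0 s6=0 clk=0 s2=0 s1=0
t14.Δ0 s7=0 s4=1 s0=0 s3=1 s5=0 s6=0 clk=0 s2=0 s1=0
t14.Δ1 s7=0 s4=1 s0=0 s3=1 s5=0 s6=0 clk=1 s2=0 s1=0
t14.Δ2 s7=0 s4=1 s0=0 s3=1 s5=0 s6=1 clk=1 s2=0 s1=0
t14.Δ3 s7=0 s4=1 s0=0 s3=1 s5=0 s6=1 clk=1 s2=1 s1=0
t14.Δ4 s7=0 s4=1 s0=0 s3=1 s5=0 s6=1 clk=1 s2=1 s1=1
t15.Δ0 s7=0 s4=1 s0=0 s3=1 s5=0 s6=1 clk=1 s2=1 s1=1
t15.Δ1 s7=0 s4=1 s0=0 s3=1 s5=0 s6=1 clk=0 s2=1 s1=1
t16.Δ0 s7=0 s4=1 s0=0 s3=1 s5=0 s6=1 clk=0 s2=1 s1=1
t16.Δ1 s7=0 s4=1 s0=0 s3=1 s5=0 s6=1 clk=1 s2=1 s1=1
t16.Δ2 s7=0 s4=1 s0=0 s3=1 s5=0 s6=0 clk=1 s2=1 s1=1
t16.Δ3 s7=0 s4=1 s0=0 s3=1 s5=0 s6=0 clk=1 s2=0 s1=1
t16.Δ4 s7=0 s4=1 s0=0 s3=1 s5=0 s6=0 clk=1 s2=0 s1=0
t17.Δ0 s7=0 s4=1 s0=0 s3=1 s5=0 s6=0 clk=1 s2=0 s1=0
t17.Δ1 s7=0 s4=1 s0=0 s3=1 s5=0 s6=0 clk=0 s2=0 s1=0
t18.Δ0 s7=0 s4=1 s0=0 s3=1 s5=0 s6=0 clk=0 s2=0 s1=0
t18.Δ1 s7=0 s4=1 s0=0 s3=1 s5=0 s6=0 clk=1 s2=0 s1=0
t18.Δ2 s7=0 s4=1 s0=0 s3=1 s5=0 s6=1 clk=1 s2=0 s1=0
t18.Δ3 s7=0 s4=1 s0=0 s3=1 s5=0 s6=1 clk=1 s2=1 s1=0
t18.Δ4 s7=0 s4=1 s0=0 s3=1 s5=0 s6=1 clk=1 s2=1 s1=1
t19.Δ0 s7=0 s4=1 s0=0 s3=1 s5=0 s6=1 clk=1 s2=1 s1=1
t19.Δ1 s7=0 s4=1 s0=0 s3=1 s5=0 s6=1 clk=0 s2=1 s1=1

0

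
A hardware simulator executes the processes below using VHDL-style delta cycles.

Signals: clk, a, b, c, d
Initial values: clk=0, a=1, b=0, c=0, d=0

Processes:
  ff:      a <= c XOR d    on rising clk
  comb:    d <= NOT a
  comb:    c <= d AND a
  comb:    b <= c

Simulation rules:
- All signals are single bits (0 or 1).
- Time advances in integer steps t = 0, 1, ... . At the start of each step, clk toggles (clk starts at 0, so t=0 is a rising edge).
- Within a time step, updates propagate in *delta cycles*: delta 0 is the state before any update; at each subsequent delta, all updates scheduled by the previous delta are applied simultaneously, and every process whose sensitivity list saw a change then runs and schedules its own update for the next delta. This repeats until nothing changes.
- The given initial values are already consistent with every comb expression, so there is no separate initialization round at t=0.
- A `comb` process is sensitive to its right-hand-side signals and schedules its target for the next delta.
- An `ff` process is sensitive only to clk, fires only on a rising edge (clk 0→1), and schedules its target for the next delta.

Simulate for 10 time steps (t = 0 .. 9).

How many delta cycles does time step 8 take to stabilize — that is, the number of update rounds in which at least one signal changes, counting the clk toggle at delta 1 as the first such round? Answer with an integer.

3

[bits: clk,b,a,c,d]
t=0: Δ0=00100 Δ1=10100 Δ2=10000 Δ3=10001 | 3Δ
t=1: Δ0=10001 Δ1=00001 | 1Δ
t=2: Δ0=00001 Δ1=10001 Δ2=10101 Δ3=10110 Δ4=11100 Δ5=10100 | 5Δ
t=3: Δ0=10100 Δ1=00100 | 1Δ
t=4: Δ0=00100 Δ1=10100 Δ2=10000 Δ3=10001 | 3Δ
t=5: Δ0=10001 Δ1=00001 | 1Δ
t=6: Δ0=00001 Δ1=10001 Δ2=10101 Δ3=10110 Δ4=11100 Δ5=10100 | 5Δ
t=7: Δ0=10100 Δ1=00100 | 1Δ
t=8: Δ0=00100 Δ1=10100 Δ2=10000 Δ3=10001 | 3Δ
t=9: Δ0=10001 Δ1=00001 | 1Δ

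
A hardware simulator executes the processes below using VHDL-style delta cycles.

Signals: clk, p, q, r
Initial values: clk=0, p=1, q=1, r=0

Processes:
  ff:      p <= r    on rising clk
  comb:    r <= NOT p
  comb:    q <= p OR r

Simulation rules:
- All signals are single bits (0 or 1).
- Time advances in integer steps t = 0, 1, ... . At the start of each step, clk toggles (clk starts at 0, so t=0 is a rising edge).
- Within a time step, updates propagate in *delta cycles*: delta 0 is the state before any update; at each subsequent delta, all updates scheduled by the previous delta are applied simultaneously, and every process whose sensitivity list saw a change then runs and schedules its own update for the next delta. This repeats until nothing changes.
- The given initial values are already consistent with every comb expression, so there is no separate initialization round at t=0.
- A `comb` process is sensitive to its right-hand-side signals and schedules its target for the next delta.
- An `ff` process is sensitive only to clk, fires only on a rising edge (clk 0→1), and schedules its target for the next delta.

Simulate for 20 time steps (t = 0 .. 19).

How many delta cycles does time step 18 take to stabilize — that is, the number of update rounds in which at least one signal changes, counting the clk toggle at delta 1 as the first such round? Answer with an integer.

t0.Δ0 q=1 clk=0 p=1 r=0
t0.Δ1 q=1 clk=1 p=1 r=0
t0.Δ2 q=1 clk=1 p=0 r=0
t0.Δ3 q=0 clk=1 p=0 r=1
t0.Δ4 q=1 clk=1 p=0 r=1
t1.Δ0 q=1 clk=1 p=0 r=1
t1.Δ1 q=1 clk=0 p=0 r=1
t2.Δ0 q=1 clk=0 p=0 r=1
t2.Δ1 q=1 clk=1 p=0 r=1
t2.Δ2 q=1 clk=1 p=1 r=1
t2.Δ3 q=1 clk=1 p=1 r=0
t3.Δ0 q=1 clk=1 p=1 r=0
t3.Δ1 q=1 clk=0 p=1 r=0
t4.Δ0 q=1 clk=0 p=1 r=0
t4.Δ1 q=1 clk=1 p=1 r=0
t4.Δ2 q=1 clk=1 p=0 r=0
t4.Δ3 q=0 clk=1 p=0 r=1
t4.Δ4 q=1 clk=1 p=0 r=1
t5.Δ0 q=1 clk=1 p=0 r=1
t5.Δ1 q=1 clk=0 p=0 r=1
t6.Δ0 q=1 clk=0 p=0 r=1
t6.Δ1 q=1 clk=1 p=0 r=1
t6.Δ2 q=1 clk=1 p=1 r=1
t6.Δ3 q=1 clk=1 p=1 r=0
t7.Δ0 q=1 clk=1 p=1 r=0
t7.Δ1 q=1 clk=0 p=1 r=0
t8.Δ0 q=1 clk=0 p=1 r=0
t8.Δ1 q=1 clk=1 p=1 r=0
t8.Δ2 q=1 clk=1 p=0 r=0
t8.Δ3 q=0 clk=1 p=0 r=1
t8.Δ4 q=1 clk=1 p=0 r=1
t9.Δ0 q=1 clk=1 p=0 r=1
t9.Δ1 q=1 clk=0 p=0 r=1
t10.Δ0 q=1 clk=0 p=0 r=1
t10.Δ1 q=1 clk=1 p=0 r=1
t10.Δ2 q=1 clk=1 p=1 r=1
t10.Δ3 q=1 clk=1 p=1 r=0
t11.Δ0 q=1 clk=1 p=1 r=0
t11.Δ1 q=1 clk=0 p=1 r=0
t12.Δ0 q=1 clk=0 p=1 r=0
t12.Δ1 q=1 clk=1 p=1 r=0
t12.Δ2 q=1 clk=1 p=0 r=0
t12.Δ3 q=0 clk=1 p=0 r=1
t12.Δ4 q=1 clk=1 p=0 r=1
t13.Δ0 q=1 clk=1 p=0 r=1
t13.Δ1 q=1 clk=0 p=0 r=1
t14.Δ0 q=1 clk=0 p=0 r=1
t14.Δ1 q=1 clk=1 p=0 r=1
t14.Δ2 q=1 clk=1 p=1 r=1
t14.Δ3 q=1 clk=1 p=1 r=0
t15.Δ0 q=1 clk=1 p=1 r=0
t15.Δ1 q=1 clk=0 p=1 r=0
t16.Δ0 q=1 clk=0 p=1 r=0
t16.Δ1 q=1 clk=1 p=1 r=0
t16.Δ2 q=1 clk=1 p=0 r=0
t16.Δ3 q=0 clk=1 p=0 r=1
t16.Δ4 q=1 clk=1 p=0 r=1
t17.Δ0 q=1 clk=1 p=0 r=1
t17.Δ1 q=1 clk=0 p=0 r=1
t18.Δ0 q=1 clk=0 p=0 r=1
t18.Δ1 q=1 clk=1 p=0 r=1
t18.Δ2 q=1 clk=1 p=1 r=1
t18.Δ3 q=1 clk=1 p=1 r=0
t19.Δ0 q=1 clk=1 p=1 r=0
t19.Δ1 q=1 clk=0 p=1 r=0

3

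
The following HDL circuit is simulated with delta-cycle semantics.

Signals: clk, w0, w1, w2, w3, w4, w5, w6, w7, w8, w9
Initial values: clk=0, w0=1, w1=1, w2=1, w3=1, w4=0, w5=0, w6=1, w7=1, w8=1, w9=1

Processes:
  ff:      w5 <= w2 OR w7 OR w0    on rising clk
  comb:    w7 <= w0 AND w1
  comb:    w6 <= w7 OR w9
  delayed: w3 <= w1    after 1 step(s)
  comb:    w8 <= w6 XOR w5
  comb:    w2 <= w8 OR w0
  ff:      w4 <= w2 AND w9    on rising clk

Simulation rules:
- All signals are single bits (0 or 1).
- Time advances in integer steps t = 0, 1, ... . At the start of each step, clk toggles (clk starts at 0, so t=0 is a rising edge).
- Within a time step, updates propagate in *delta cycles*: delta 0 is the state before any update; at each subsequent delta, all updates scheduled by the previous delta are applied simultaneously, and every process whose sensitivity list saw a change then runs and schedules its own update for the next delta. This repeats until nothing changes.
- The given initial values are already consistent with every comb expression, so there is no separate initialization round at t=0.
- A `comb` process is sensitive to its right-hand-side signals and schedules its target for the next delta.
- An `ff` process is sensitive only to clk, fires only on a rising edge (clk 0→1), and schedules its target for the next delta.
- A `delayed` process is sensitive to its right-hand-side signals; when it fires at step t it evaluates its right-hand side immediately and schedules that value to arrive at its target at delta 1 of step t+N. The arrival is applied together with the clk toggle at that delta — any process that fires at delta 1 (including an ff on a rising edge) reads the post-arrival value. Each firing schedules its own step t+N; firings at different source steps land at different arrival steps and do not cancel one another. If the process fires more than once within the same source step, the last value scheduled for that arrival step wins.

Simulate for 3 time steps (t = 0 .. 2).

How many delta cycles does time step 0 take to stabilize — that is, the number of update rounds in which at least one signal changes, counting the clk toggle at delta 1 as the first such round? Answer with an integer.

3

t=0 Δ0: w8=1 w1=1 clk=0 w2=1 w0=1 w4=0 w9=1 w6=1 w3=1 w5=0 w7=1
  Δ1: clk:0→1
  Δ2: w4:0→1, w5:0→1
  Δ3: w8:1→0
  (3Δ to stable)
t=1 Δ0: w8=0 w1=1 clk=1 w2=1 w0=1 w4=1 w9=1 w6=1 w3=1 w5=1 w7=1
  Δ1: clk:1→0
  (1Δ to stable)
t=2 Δ0: w8=0 w1=1 clk=0 w2=1 w0=1 w4=1 w9=1 w6=1 w3=1 w5=1 w7=1
  Δ1: clk:0→1
  (1Δ to stable)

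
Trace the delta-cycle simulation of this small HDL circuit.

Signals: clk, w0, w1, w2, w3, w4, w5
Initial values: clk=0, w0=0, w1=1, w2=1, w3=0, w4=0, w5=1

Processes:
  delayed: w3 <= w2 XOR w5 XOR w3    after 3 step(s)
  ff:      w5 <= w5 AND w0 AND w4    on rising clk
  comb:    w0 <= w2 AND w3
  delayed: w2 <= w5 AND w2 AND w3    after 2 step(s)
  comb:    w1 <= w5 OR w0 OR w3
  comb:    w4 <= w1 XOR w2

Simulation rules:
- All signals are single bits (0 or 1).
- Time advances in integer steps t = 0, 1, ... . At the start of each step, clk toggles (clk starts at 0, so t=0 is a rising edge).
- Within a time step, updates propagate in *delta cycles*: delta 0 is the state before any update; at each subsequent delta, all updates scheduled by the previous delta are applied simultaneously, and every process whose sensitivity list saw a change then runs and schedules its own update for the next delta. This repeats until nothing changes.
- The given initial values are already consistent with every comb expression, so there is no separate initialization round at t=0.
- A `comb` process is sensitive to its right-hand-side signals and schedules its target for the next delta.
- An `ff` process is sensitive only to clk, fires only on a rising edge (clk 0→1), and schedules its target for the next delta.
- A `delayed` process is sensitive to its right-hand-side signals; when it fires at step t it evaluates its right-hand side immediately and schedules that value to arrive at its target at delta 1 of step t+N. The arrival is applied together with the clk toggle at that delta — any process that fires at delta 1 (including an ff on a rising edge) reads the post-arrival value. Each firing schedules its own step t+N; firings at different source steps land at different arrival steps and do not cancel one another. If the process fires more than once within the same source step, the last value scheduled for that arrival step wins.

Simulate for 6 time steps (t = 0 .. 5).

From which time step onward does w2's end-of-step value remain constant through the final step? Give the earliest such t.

t=0 Δ0: w0=0 w5=1 w2=1 w4=0 w3=0 clk=0 w1=1
  Δ1: clk:0→1
  Δ2: w5:1→0
  Δ3: w1:1→0
  Δ4: w4:0→1
  (4Δ to stable)
t=1 Δ0: w0=0 w5=0 w2=1 w4=1 w3=0 clk=1 w1=0
  Δ1: clk:1→0
  (1Δ to stable)
t=2 Δ0: w0=0 w5=0 w2=1 w4=1 w3=0 clk=0 w1=0
  Δ1: w2:1→0, clk:0→1
  Δ2: w4:1→0
  (2Δ to stable)
t=3 Δ0: w0=0 w5=0 w2=0 w4=0 w3=0 clk=1 w1=0
  Δ1: w3:0→1, clk:1→0
  Δ2: w1:0→1
  Δ3: w4:0→1
  (3Δ to stable)
t=4 Δ0: w0=0 w5=0 w2=0 w4=1 w3=1 clk=0 w1=1
  Δ1: clk:0→1
  (1Δ to stable)
t=5 Δ0: w0=0 w5=0 w2=0 w4=1 w3=1 clk=1 w1=1
  Δ1: w3:1→0, clk:1→0
  Δ2: w1:1→0
  Δ3: w4:1→0
  (3Δ to stable)

2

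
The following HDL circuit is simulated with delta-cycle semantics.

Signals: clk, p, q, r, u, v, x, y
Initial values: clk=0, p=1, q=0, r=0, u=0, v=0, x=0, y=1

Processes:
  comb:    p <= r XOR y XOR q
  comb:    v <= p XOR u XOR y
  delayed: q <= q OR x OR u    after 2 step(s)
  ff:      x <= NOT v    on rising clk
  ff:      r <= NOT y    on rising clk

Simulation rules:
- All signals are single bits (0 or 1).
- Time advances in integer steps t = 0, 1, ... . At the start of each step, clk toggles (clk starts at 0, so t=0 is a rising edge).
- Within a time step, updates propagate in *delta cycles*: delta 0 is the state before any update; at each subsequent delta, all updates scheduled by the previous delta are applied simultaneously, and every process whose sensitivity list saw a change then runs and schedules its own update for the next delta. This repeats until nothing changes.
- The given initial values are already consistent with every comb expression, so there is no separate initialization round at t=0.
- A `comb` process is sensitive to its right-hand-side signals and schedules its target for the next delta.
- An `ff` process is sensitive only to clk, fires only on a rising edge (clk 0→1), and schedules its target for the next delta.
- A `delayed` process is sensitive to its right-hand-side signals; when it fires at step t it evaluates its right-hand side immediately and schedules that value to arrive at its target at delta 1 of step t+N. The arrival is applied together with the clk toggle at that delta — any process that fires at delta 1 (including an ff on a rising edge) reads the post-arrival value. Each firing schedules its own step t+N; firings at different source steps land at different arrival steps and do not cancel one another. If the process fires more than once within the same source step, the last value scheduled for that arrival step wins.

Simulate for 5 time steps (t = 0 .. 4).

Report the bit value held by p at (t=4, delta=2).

t=0 Δ0: clk=0 y=1 p=1 u=0 v=0 r=0 q=0 x=0
  Δ1: clk:0→1
  Δ2: x:0→1
  (2Δ to stable)
t=1 Δ0: clk=1 y=1 p=1 u=0 v=0 r=0 q=0 x=1
  Δ1: clk:1→0
  (1Δ to stable)
t=2 Δ0: clk=0 y=1 p=1 u=0 v=0 r=0 q=0 x=1
  Δ1: clk:0→1, q:0→1
  Δ2: p:1→0
  Δ3: v:0→1
  (3Δ to stable)
t=3 Δ0: clk=1 y=1 p=0 u=0 v=1 r=0 q=1 x=1
  Δ1: clk:1→0
  (1Δ to stable)
t=4 Δ0: clk=0 y=1 p=0 u=0 v=1 r=0 q=1 x=1
  Δ1: clk:0→1
  Δ2: x:1→0
  (2Δ to stable)

0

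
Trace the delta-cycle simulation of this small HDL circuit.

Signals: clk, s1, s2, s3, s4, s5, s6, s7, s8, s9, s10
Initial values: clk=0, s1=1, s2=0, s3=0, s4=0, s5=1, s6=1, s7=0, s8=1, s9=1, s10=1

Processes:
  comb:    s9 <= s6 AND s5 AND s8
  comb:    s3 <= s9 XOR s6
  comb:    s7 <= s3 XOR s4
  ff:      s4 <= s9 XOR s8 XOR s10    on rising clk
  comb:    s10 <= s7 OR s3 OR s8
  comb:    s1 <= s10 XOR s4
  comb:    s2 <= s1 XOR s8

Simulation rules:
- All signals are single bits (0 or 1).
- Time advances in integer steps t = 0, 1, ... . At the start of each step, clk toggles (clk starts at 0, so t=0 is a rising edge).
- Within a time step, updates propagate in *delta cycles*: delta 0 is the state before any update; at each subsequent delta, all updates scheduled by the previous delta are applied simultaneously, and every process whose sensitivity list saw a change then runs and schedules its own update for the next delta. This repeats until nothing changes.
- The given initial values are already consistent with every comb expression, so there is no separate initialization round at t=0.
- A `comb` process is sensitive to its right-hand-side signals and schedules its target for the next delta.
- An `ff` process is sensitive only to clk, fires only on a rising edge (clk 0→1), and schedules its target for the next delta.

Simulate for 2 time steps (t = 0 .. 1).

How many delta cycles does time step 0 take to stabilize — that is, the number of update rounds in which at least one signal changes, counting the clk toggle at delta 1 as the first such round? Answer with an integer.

4

[bits: s1,s3,s4,s5,s9,s2,clk,s7,s8,s10,s6]
t=0: Δ0=10011000111 Δ1=10011010111 Δ2=10111010111 Δ3=00111011111 Δ4=00111111111 | 4Δ
t=1: Δ0=00111111111 Δ1=00111101111 | 1Δ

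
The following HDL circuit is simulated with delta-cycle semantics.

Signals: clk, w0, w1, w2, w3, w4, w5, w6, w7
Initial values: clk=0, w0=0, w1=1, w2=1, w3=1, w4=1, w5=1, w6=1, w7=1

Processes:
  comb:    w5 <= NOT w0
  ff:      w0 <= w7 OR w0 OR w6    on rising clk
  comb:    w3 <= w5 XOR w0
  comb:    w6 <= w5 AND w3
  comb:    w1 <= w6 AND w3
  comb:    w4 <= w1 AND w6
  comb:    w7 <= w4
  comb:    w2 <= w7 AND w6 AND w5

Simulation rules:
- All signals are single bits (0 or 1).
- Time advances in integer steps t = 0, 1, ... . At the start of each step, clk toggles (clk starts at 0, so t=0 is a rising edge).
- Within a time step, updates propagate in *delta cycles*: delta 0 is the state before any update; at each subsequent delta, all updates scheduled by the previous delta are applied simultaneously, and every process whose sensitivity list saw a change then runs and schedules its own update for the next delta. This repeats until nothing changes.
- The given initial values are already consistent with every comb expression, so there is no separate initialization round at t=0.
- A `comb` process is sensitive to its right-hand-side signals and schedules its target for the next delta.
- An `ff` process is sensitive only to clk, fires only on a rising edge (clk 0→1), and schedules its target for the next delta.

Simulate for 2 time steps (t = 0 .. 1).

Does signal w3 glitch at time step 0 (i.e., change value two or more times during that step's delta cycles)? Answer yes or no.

t0.Δ0 w4=1 w7=1 w5=1 w0=0 w6=1 w3=1 w2=1 w1=1 clk=0
t0.Δ1 w4=1 w7=1 w5=1 w0=0 w6=1 w3=1 w2=1 w1=1 clk=1
t0.Δ2 w4=1 w7=1 w5=1 w0=1 w6=1 w3=1 w2=1 w1=1 clk=1
t0.Δ3 w4=1 w7=1 w5=0 w0=1 w6=1 w3=0 w2=1 w1=1 clk=1
t0.Δ4 w4=1 w7=1 w5=0 w0=1 w6=0 w3=1 w2=0 w1=0 clk=1
t0.Δ5 w4=0 w7=1 w5=0 w0=1 w6=0 w3=1 w2=0 w1=0 clk=1
t0.Δ6 w4=0 w7=0 w5=0 w0=1 w6=0 w3=1 w2=0 w1=0 clk=1
t1.Δ0 w4=0 w7=0 w5=0 w0=1 w6=0 w3=1 w2=0 w1=0 clk=1
t1.Δ1 w4=0 w7=0 w5=0 w0=1 w6=0 w3=1 w2=0 w1=0 clk=0

yes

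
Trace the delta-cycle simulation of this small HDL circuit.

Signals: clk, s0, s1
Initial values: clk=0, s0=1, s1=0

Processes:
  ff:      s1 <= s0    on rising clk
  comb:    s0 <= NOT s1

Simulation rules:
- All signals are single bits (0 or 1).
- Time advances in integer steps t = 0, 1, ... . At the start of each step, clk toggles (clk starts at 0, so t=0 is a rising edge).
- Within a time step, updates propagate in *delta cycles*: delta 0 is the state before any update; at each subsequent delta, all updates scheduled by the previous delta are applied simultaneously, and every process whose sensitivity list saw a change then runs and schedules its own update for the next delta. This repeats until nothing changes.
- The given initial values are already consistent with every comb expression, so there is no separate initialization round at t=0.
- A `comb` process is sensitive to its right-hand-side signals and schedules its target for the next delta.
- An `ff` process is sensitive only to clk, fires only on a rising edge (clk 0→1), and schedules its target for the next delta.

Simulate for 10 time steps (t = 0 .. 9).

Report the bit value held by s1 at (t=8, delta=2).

[bits: s1,s0,clk]
t=0: Δ0=010 Δ1=011 Δ2=111 Δ3=101 | 3Δ
t=1: Δ0=101 Δ1=100 | 1Δ
t=2: Δ0=100 Δ1=101 Δ2=001 Δ3=011 | 3Δ
t=3: Δ0=011 Δ1=010 | 1Δ
t=4: Δ0=010 Δ1=011 Δ2=111 Δ3=101 | 3Δ
t=5: Δ0=101 Δ1=100 | 1Δ
t=6: Δ0=100 Δ1=101 Δ2=001 Δ3=011 | 3Δ
t=7: Δ0=011 Δ1=010 | 1Δ
t=8: Δ0=010 Δ1=011 Δ2=111 Δ3=101 | 3Δ
t=9: Δ0=101 Δ1=100 | 1Δ

1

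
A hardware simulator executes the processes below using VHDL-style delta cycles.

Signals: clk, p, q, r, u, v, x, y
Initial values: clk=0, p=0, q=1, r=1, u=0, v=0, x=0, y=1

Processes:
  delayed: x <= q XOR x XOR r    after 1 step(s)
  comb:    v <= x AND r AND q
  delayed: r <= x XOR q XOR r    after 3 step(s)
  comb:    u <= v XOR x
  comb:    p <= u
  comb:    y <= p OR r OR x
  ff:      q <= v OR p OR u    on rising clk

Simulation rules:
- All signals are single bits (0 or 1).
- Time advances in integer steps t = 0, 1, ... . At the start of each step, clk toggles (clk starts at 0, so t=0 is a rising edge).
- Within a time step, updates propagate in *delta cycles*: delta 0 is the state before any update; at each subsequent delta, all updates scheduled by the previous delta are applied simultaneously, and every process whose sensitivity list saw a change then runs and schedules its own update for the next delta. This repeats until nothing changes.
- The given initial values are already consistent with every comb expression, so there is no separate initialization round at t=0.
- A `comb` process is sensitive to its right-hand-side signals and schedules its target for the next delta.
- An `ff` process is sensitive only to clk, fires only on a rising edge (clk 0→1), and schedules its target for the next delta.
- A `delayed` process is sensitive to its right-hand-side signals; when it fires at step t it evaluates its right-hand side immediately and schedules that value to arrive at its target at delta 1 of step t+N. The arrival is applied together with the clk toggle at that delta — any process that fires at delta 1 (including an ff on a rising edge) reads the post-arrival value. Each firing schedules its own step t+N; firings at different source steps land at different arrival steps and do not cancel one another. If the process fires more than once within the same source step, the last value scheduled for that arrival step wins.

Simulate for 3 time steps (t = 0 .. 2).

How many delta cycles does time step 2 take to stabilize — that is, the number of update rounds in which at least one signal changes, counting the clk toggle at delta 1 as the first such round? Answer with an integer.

t=0 Δ0: q=1 clk=0 x=0 v=0 u=0 p=0 r=1 y=1
  Δ1: clk:0→1
  Δ2: q:1→0
  (2Δ to stable)
t=1 Δ0: q=0 clk=1 x=0 v=0 u=0 p=0 r=1 y=1
  Δ1: clk:1→0, x:0→1
  Δ2: u:0→1
  Δ3: p:0→1
  (3Δ to stable)
t=2 Δ0: q=0 clk=0 x=1 v=0 u=1 p=1 r=1 y=1
  Δ1: clk:0→1, x:1→0
  Δ2: q:0→1, u:1→0
  Δ3: p:1→0
  (3Δ to stable)

3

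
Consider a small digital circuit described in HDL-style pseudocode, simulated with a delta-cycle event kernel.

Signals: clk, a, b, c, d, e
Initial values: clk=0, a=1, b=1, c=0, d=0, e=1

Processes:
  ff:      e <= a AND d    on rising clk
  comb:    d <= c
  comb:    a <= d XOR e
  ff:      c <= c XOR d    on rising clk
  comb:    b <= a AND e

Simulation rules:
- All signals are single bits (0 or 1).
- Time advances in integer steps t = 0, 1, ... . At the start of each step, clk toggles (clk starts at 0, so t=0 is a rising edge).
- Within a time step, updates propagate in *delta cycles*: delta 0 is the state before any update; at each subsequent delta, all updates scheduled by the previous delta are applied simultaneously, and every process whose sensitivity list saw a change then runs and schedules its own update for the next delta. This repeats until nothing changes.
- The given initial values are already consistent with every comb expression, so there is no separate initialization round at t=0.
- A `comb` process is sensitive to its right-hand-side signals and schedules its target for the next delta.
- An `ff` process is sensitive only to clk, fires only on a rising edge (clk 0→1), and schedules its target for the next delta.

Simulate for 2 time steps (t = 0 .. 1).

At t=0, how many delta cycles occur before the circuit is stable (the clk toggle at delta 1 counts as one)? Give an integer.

[bits: e,d,b,c,clk,a]
t=0: Δ0=101001 Δ1=101011 Δ2=001011 Δ3=000010 | 3Δ
t=1: Δ0=000010 Δ1=000000 | 1Δ

3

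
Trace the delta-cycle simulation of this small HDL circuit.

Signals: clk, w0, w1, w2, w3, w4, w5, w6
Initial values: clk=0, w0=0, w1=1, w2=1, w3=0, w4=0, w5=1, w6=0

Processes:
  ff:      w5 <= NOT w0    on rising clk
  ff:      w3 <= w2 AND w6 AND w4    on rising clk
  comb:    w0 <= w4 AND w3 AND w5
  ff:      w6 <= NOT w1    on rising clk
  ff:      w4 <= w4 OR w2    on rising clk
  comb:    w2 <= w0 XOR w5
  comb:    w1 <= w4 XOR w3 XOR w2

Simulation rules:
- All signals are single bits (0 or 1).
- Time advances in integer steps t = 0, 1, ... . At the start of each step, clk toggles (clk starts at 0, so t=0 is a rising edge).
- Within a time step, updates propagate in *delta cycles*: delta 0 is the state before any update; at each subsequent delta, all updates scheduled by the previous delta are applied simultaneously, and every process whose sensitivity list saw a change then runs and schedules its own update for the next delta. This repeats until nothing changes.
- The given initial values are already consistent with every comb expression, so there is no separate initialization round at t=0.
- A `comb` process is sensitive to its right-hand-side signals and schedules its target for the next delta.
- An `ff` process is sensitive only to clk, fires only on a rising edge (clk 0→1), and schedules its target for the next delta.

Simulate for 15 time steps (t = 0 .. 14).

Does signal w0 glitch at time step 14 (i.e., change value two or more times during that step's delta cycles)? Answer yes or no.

no

[bits: clk,w1,w6,w4,w3,w2,w0,w5]
t=0: Δ0=01000101 Δ1=11000101 Δ2=11010101 Δ3=10010101 | 3Δ
t=1: Δ0=10010101 Δ1=00010101 | 1Δ
t=2: Δ0=00010101 Δ1=10010101 Δ2=10110101 | 2Δ
t=3: Δ0=10110101 Δ1=00110101 | 1Δ
t=4: Δ0=00110101 Δ1=10110101 Δ2=10111101 Δ3=11111111 Δ4=11111011 Δ5=10111011 | 5Δ
t=5: Δ0=10111011 Δ1=00111011 | 1Δ
t=6: Δ0=00111011 Δ1=10111011 Δ2=10110010 Δ3=11110100 Δ4=10110000 Δ5=11110000 | 5Δ
t=7: Δ0=11110000 Δ1=01110000 | 1Δ
t=8: Δ0=01110000 Δ1=11110000 Δ2=11010001 Δ3=11010101 Δ4=10010101 | 4Δ
t=9: Δ0=10010101 Δ1=00010101 | 1Δ
t=10: Δ0=00010101 Δ1=10010101 Δ2=10110101 | 2Δ
t=11: Δ0=10110101 Δ1=00110101 | 1Δ
t=12: Δ0=00110101 Δ1=10110101 Δ2=10111101 Δ3=11111111 Δ4=11111011 Δ5=10111011 | 5Δ
t=13: Δ0=10111011 Δ1=00111011 | 1Δ
t=14: Δ0=00111011 Δ1=10111011 Δ2=10110010 Δ3=11110100 Δ4=10110000 Δ5=11110000 | 5Δ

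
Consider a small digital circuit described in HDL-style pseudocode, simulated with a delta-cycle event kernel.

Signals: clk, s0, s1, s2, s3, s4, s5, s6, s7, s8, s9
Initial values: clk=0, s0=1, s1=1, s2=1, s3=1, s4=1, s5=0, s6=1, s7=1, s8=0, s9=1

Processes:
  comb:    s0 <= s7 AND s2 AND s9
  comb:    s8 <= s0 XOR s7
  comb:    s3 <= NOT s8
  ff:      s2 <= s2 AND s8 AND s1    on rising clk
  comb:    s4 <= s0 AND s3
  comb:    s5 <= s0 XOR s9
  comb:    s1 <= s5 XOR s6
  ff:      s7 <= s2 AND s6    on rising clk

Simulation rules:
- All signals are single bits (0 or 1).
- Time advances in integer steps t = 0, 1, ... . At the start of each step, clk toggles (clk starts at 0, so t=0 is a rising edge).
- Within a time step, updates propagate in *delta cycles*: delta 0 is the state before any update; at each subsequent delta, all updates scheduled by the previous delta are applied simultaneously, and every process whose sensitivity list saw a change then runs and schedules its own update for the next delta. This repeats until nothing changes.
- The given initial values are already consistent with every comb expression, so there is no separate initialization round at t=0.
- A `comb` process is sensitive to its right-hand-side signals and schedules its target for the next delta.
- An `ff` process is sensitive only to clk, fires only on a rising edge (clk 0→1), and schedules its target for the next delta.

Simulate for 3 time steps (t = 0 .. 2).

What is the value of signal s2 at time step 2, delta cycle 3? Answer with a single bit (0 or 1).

0

t=0 Δ0: s9=1 s5=0 s2=1 clk=0 s7=1 s6=1 s4=1 s8=0 s3=1 s0=1 s1=1
  Δ1: clk:0→1
  Δ2: s2:1→0
  Δ3: s0:1→0
  Δ4: s5:0→1, s4:1→0, s8:0→1
  Δ5: s3:1→0, s1:1→0
  (5Δ to stable)
t=1 Δ0: s9=1 s5=1 s2=0 clk=1 s7=1 s6=1 s4=0 s8=1 s3=0 s0=0 s1=0
  Δ1: clk:1→0
  (1Δ to stable)
t=2 Δ0: s9=1 s5=1 s2=0 clk=0 s7=1 s6=1 s4=0 s8=1 s3=0 s0=0 s1=0
  Δ1: clk:0→1
  Δ2: s7:1→0
  Δ3: s8:1→0
  Δ4: s3:0→1
  (4Δ to stable)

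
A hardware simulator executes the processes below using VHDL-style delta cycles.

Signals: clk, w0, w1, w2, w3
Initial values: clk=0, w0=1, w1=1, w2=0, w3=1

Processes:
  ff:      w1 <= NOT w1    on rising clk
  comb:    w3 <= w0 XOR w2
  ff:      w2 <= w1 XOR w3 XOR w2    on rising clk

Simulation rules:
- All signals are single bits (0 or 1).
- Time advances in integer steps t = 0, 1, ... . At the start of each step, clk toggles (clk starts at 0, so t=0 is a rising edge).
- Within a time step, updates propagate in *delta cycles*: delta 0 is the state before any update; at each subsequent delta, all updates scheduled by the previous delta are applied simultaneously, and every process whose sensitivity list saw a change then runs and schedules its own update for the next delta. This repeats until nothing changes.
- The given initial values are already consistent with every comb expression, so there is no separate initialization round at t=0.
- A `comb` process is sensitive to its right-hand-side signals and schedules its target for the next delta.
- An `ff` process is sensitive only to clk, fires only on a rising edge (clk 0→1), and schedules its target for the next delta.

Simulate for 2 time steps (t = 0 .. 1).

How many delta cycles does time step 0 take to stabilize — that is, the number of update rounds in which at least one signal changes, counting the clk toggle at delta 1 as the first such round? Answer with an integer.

2

t0.Δ0 w3=1 w1=1 w2=0 w0=1 clk=0
t0.Δ1 w3=1 w1=1 w2=0 w0=1 clk=1
t0.Δ2 w3=1 w1=0 w2=0 w0=1 clk=1
t1.Δ0 w3=1 w1=0 w2=0 w0=1 clk=1
t1.Δ1 w3=1 w1=0 w2=0 w0=1 clk=0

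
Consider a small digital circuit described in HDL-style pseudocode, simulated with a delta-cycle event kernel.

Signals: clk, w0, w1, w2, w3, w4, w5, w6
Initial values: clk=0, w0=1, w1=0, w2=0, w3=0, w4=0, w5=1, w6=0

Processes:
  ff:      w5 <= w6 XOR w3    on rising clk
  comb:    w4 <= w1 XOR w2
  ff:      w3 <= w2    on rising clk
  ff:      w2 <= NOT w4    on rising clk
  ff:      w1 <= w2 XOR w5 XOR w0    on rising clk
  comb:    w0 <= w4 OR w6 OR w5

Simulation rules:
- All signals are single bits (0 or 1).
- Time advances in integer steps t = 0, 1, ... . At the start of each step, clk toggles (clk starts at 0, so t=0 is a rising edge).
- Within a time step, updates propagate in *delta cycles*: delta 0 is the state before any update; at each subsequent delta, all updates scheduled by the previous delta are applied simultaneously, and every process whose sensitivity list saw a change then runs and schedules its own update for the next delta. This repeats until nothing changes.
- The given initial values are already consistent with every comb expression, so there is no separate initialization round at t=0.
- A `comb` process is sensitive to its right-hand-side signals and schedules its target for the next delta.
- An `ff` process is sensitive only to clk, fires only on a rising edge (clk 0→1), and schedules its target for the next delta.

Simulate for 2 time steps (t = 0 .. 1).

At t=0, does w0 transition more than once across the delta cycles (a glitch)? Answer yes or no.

t=0 Δ0: w6=0 w0=1 w5=1 w1=0 w3=0 w2=0 clk=0 w4=0
  Δ1: clk:0→1
  Δ2: w5:1→0, w2:0→1
  Δ3: w0:1→0, w4:0→1
  Δ4: w0:0→1
  (4Δ to stable)
t=1 Δ0: w6=0 w0=1 w5=0 w1=0 w3=0 w2=1 clk=1 w4=1
  Δ1: clk:1→0
  (1Δ to stable)

yes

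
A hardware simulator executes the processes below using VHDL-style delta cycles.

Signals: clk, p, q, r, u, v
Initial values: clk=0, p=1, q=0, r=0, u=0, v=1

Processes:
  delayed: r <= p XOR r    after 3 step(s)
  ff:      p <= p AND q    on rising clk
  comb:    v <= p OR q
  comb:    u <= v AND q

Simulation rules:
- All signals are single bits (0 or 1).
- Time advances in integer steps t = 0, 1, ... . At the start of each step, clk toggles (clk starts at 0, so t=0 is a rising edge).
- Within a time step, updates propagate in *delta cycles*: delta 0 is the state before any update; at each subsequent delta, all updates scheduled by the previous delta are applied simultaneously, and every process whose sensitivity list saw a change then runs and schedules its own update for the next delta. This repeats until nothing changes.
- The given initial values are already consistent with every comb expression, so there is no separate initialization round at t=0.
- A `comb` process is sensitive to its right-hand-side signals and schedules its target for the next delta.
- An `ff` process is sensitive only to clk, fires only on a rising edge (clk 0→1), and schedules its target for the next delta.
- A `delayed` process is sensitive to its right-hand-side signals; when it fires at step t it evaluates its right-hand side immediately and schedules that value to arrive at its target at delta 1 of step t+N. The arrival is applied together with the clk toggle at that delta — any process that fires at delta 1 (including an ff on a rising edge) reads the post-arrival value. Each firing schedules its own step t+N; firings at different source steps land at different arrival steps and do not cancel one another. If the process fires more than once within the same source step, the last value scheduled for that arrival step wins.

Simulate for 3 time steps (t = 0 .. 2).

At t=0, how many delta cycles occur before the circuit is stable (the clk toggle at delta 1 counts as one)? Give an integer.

3

[bits: clk,p,v,u,q,r]
t=0: Δ0=011000 Δ1=111000 Δ2=101000 Δ3=100000 | 3Δ
t=1: Δ0=100000 Δ1=000000 | 1Δ
t=2: Δ0=000000 Δ1=100000 | 1Δ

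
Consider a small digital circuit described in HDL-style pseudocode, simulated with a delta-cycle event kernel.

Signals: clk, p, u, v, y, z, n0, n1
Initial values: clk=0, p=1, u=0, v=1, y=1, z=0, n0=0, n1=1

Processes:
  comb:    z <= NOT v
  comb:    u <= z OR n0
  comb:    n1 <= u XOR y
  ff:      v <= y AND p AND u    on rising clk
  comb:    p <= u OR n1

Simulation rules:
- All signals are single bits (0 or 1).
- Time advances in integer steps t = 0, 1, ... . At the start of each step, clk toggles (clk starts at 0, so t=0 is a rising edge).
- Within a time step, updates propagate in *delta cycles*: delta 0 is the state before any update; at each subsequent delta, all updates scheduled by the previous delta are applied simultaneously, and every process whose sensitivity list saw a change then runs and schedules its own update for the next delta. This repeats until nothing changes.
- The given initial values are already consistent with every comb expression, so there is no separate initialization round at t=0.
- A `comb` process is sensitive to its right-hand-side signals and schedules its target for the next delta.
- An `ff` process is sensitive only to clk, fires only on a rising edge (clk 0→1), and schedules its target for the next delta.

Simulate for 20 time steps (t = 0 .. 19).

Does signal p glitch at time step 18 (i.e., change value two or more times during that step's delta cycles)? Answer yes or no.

[bits: v,u,n0,clk,n1,y,p,z]
t=0: Δ0=10001110 Δ1=10011110 Δ2=00011110 Δ3=00011111 Δ4=01011111 Δ5=01010111 | 5Δ
t=1: Δ0=01010111 Δ1=01000111 | 1Δ
t=2: Δ0=01000111 Δ1=01010111 Δ2=11010111 Δ3=11010110 Δ4=10010110 Δ5=10011100 Δ6=10011110 | 6Δ
t=3: Δ0=10011110 Δ1=10001110 | 1Δ
t=4: Δ0=10001110 Δ1=10011110 Δ2=00011110 Δ3=00011111 Δ4=01011111 Δ5=01010111 | 5Δ
t=5: Δ0=01010111 Δ1=01000111 | 1Δ
t=6: Δ0=01000111 Δ1=01010111 Δ2=11010111 Δ3=11010110 Δ4=10010110 Δ5=10011100 Δ6=10011110 | 6Δ
t=7: Δ0=10011110 Δ1=10001110 | 1Δ
t=8: Δ0=10001110 Δ1=10011110 Δ2=00011110 Δ3=00011111 Δ4=01011111 Δ5=01010111 | 5Δ
t=9: Δ0=01010111 Δ1=01000111 | 1Δ
t=10: Δ0=01000111 Δ1=01010111 Δ2=11010111 Δ3=11010110 Δ4=10010110 Δ5=10011100 Δ6=10011110 | 6Δ
t=11: Δ0=10011110 Δ1=10001110 | 1Δ
t=12: Δ0=10001110 Δ1=10011110 Δ2=00011110 Δ3=00011111 Δ4=01011111 Δ5=01010111 | 5Δ
t=13: Δ0=01010111 Δ1=01000111 | 1Δ
t=14: Δ0=01000111 Δ1=01010111 Δ2=11010111 Δ3=11010110 Δ4=10010110 Δ5=10011100 Δ6=10011110 | 6Δ
t=15: Δ0=10011110 Δ1=10001110 | 1Δ
t=16: Δ0=10001110 Δ1=10011110 Δ2=00011110 Δ3=00011111 Δ4=01011111 Δ5=01010111 | 5Δ
t=17: Δ0=01010111 Δ1=01000111 | 1Δ
t=18: Δ0=01000111 Δ1=01010111 Δ2=11010111 Δ3=11010110 Δ4=10010110 Δ5=10011100 Δ6=10011110 | 6Δ
t=19: Δ0=10011110 Δ1=10001110 | 1Δ

yes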